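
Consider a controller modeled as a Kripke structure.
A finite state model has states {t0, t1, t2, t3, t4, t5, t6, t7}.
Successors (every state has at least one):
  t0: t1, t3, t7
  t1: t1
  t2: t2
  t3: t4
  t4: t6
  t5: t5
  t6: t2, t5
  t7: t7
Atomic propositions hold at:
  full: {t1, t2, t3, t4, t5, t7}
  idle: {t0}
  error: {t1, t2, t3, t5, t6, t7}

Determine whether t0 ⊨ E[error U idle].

Yes

E[error U idle]: least fixpoint, start Z0 = Sat(idle) = {t0}, add states in Sat(error) with some successor in Z. Already a fixed point.
Sat(E[error U idle]) = {t0}
t0 ∈ Sat(E[error U idle]) = {t0}, so the formula holds at t0.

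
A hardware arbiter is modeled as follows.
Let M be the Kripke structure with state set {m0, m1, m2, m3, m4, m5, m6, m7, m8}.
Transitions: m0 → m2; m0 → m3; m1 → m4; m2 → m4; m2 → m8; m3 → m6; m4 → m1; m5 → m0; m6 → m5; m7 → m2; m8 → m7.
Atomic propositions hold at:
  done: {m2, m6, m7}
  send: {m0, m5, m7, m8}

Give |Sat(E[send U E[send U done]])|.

E[send U done]: least fixpoint, start Z0 = Sat(done) = {m2, m6, m7}, add states in Sat(send) with some successor in Z. Z1 = {m0, m2, m6, m7, m8}; Z2 = {m0, m2, m5, m6, m7, m8}; fixed.
Sat(E[send U done]) = {m0, m2, m5, m6, m7, m8}
E[send U E[send U done]]: least fixpoint, start Z0 = Sat(E[send U done]) = {m0, m2, m5, m6, m7, m8}, add states in Sat(send) with some successor in Z. Already a fixed point.
Sat(E[send U E[send U done]]) = {m0, m2, m5, m6, m7, m8}
|Sat(E[send U E[send U done]])| = |{m0, m2, m5, m6, m7, m8}| = 6.

6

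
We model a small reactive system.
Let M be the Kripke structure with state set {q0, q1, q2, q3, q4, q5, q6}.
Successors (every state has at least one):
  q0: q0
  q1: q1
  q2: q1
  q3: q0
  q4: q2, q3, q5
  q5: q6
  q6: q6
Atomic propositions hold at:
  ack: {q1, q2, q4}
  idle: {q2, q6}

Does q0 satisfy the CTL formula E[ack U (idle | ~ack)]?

Sat(~ack) = {q0, q3, q5, q6}
Sat(idle | ~ack) = {q0, q2, q3, q5, q6}
E[ack U (idle | ~ack)]: least fixpoint, start Z0 = Sat((idle | ~ack)) = {q0, q2, q3, q5, q6}, add states in Sat(ack) with some successor in Z. Z1 = {q0, q2, q3, q4, q5, q6}; fixed.
Sat(E[ack U (idle | ~ack)]) = {q0, q2, q3, q4, q5, q6}
q0 ∈ Sat(E[ack U (idle | ~ack)]) = {q0, q2, q3, q4, q5, q6}, so the formula holds at q0.

Yes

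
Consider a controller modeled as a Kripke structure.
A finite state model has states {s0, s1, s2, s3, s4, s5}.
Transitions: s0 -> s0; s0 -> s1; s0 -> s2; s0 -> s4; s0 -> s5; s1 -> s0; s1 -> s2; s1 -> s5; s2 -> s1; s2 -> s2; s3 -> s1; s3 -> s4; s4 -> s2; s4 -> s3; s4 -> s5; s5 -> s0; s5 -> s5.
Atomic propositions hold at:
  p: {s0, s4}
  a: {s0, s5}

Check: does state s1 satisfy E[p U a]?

No

E[p U a]: least fixpoint, start Z0 = Sat(a) = {s0, s5}, add states in Sat(p) with some successor in Z. Z1 = {s0, s4, s5}; fixed.
Sat(E[p U a]) = {s0, s4, s5}
s1 ∉ Sat(E[p U a]) = {s0, s4, s5}, so the formula does not hold at s1.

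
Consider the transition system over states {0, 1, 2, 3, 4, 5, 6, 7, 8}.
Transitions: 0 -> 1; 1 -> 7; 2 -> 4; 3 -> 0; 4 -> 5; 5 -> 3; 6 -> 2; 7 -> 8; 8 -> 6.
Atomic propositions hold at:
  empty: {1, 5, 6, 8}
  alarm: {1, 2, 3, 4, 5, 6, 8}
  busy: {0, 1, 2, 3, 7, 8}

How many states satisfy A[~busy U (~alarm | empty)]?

7

Sat(~busy) = {4, 5, 6}
Sat(~alarm) = {0, 7}
Sat(~alarm | empty) = {0, 1, 5, 6, 7, 8}
A[~busy U (~alarm | empty)]: least fixpoint, start Z0 = Sat((~alarm | empty)) = {0, 1, 5, 6, 7, 8}, add states in Sat(~busy) with every successor in Z. Z1 = {0, 1, 4, 5, 6, 7, 8}; fixed.
Sat(A[~busy U (~alarm | empty)]) = {0, 1, 4, 5, 6, 7, 8}
|Sat(A[~busy U (~alarm | empty)])| = |{0, 1, 4, 5, 6, 7, 8}| = 7.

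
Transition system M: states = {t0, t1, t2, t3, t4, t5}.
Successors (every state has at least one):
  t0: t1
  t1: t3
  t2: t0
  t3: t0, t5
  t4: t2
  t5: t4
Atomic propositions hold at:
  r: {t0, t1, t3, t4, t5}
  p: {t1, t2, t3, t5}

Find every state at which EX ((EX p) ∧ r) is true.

Sat(EX p) = {s : some successor in {t1, t2, t3, t5}} = {t0, t1, t3, t4}
Sat((EX p) ∧ r) = {t0, t1, t3, t4}
Sat(EX ((EX p) ∧ r)) = {s : some successor in {t0, t1, t3, t4}} = {t0, t1, t2, t3, t5}

{t0, t1, t2, t3, t5}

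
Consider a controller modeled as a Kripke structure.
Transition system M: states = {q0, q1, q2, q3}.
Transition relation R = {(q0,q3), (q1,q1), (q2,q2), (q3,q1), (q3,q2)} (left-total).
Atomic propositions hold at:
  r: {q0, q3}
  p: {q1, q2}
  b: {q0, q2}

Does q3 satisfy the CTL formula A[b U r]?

A[b U r]: least fixpoint, start Z0 = Sat(r) = {q0, q3}, add states in Sat(b) with every successor in Z. Already a fixed point.
Sat(A[b U r]) = {q0, q3}
q3 ∈ Sat(A[b U r]) = {q0, q3}, so the formula holds at q3.

Yes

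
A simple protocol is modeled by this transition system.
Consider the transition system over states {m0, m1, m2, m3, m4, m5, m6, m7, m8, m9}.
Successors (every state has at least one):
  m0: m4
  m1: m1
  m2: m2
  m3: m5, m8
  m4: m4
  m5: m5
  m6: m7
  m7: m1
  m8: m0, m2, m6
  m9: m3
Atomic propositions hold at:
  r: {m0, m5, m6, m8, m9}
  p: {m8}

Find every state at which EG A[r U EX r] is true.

{m3, m5, m9}

Sat(EX r) = {s : some successor in {m0, m5, m6, m8, m9}} = {m3, m5, m8}
A[r U EX r]: least fixpoint, start Z0 = Sat(EX r) = {m3, m5, m8}, add states in Sat(r) with every successor in Z. Z1 = {m3, m5, m8, m9}; fixed.
Sat(A[r U EX r]) = {m3, m5, m8, m9}
EG A[r U EX r]: greatest fixpoint, start Z0 = {m3, m5, m8, m9}, keep only states in Sat with some successor in Z. Z1 = {m3, m5, m9}; fixed.
Sat(EG A[r U EX r]) = {m3, m5, m9}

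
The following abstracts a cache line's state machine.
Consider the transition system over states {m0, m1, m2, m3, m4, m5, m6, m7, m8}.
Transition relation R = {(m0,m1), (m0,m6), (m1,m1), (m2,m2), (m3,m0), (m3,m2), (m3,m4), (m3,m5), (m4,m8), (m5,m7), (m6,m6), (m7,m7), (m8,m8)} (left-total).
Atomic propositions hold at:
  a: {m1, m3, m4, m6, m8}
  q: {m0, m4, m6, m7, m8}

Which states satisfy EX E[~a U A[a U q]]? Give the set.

{m0, m3, m4, m5, m6, m7, m8}

Sat(~a) = {m0, m2, m5, m7}
A[a U q]: least fixpoint, start Z0 = Sat(q) = {m0, m4, m6, m7, m8}, add states in Sat(a) with every successor in Z. Already a fixed point.
Sat(A[a U q]) = {m0, m4, m6, m7, m8}
E[~a U A[a U q]]: least fixpoint, start Z0 = Sat(A[a U q]) = {m0, m4, m6, m7, m8}, add states in Sat(~a) with some successor in Z. Z1 = {m0, m4, m5, m6, m7, m8}; fixed.
Sat(E[~a U A[a U q]]) = {m0, m4, m5, m6, m7, m8}
Sat(EX E[~a U A[a U q]]) = {s : some successor in {m0, m4, m5, m6, m7, m8}} = {m0, m3, m4, m5, m6, m7, m8}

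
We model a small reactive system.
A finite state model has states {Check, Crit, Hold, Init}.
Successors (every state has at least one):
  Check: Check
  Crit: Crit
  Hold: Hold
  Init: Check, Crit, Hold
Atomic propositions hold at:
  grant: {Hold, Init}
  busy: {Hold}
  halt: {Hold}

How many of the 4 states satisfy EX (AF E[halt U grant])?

E[halt U grant]: least fixpoint, start Z0 = Sat(grant) = {Hold, Init}, add states in Sat(halt) with some successor in Z. Already a fixed point.
Sat(E[halt U grant]) = {Hold, Init}
AF E[halt U grant]: least fixpoint, start Z0 = {Hold, Init}, add states with every successor in Z. Already a fixed point.
Sat(AF E[halt U grant]) = {Hold, Init}
Sat(EX (AF E[halt U grant])) = {s : some successor in {Hold, Init}} = {Hold, Init}
|Sat(EX (AF E[halt U grant]))| = |{Hold, Init}| = 2.

2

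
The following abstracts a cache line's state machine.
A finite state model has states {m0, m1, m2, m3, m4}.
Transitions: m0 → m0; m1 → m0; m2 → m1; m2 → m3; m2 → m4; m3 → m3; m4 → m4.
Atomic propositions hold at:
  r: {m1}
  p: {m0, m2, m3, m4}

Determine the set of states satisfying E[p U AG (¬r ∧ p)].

Sat(¬r) = {m0, m2, m3, m4}
Sat(¬r ∧ p) = {m0, m2, m3, m4}
AG (¬r ∧ p): greatest fixpoint, start Z0 = {m0, m2, m3, m4}, keep only states in Sat with every successor in Z. Z1 = {m0, m3, m4}; fixed.
Sat(AG (¬r ∧ p)) = {m0, m3, m4}
E[p U AG (¬r ∧ p)]: least fixpoint, start Z0 = Sat(AG (¬r ∧ p)) = {m0, m3, m4}, add states in Sat(p) with some successor in Z. Z1 = {m0, m2, m3, m4}; fixed.
Sat(E[p U AG (¬r ∧ p)]) = {m0, m2, m3, m4}

{m0, m2, m3, m4}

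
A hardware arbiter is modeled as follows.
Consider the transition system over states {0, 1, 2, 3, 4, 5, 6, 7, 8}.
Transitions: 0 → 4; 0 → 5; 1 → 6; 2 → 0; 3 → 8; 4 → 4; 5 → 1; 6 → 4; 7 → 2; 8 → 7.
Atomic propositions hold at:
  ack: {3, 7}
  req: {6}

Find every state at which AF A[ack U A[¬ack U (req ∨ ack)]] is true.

Sat(¬ack) = {0, 1, 2, 4, 5, 6, 8}
Sat(req ∨ ack) = {3, 6, 7}
A[¬ack U (req ∨ ack)]: least fixpoint, start Z0 = Sat((req ∨ ack)) = {3, 6, 7}, add states in Sat(¬ack) with every successor in Z. Z1 = {1, 3, 6, 7, 8}; Z2 = {1, 3, 5, 6, 7, 8}; fixed.
Sat(A[¬ack U (req ∨ ack)]) = {1, 3, 5, 6, 7, 8}
A[ack U A[¬ack U (req ∨ ack)]]: least fixpoint, start Z0 = Sat(A[¬ack U (req ∨ ack)]) = {1, 3, 5, 6, 7, 8}, add states in Sat(ack) with every successor in Z. Already a fixed point.
Sat(A[ack U A[¬ack U (req ∨ ack)]]) = {1, 3, 5, 6, 7, 8}
AF A[ack U A[¬ack U (req ∨ ack)]]: least fixpoint, start Z0 = {1, 3, 5, 6, 7, 8}, add states with every successor in Z. Already a fixed point.
Sat(AF A[ack U A[¬ack U (req ∨ ack)]]) = {1, 3, 5, 6, 7, 8}

{1, 3, 5, 6, 7, 8}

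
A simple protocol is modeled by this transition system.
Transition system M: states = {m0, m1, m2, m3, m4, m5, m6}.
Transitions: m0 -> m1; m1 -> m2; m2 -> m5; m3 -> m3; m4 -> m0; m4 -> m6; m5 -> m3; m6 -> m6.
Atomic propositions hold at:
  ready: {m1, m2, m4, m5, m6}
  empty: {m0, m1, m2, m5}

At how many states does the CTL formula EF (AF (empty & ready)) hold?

5

Sat(empty & ready) = {m1, m2, m5}
AF (empty & ready): least fixpoint, start Z0 = {m1, m2, m5}, add states with every successor in Z. Z1 = {m0, m1, m2, m5}; fixed.
Sat(AF (empty & ready)) = {m0, m1, m2, m5}
EF (AF (empty & ready)): least fixpoint, start Z0 = {m0, m1, m2, m5}, add states with some successor in Z. Z1 = {m0, m1, m2, m4, m5}; fixed.
Sat(EF (AF (empty & ready))) = {m0, m1, m2, m4, m5}
|Sat(EF (AF (empty & ready)))| = |{m0, m1, m2, m4, m5}| = 5.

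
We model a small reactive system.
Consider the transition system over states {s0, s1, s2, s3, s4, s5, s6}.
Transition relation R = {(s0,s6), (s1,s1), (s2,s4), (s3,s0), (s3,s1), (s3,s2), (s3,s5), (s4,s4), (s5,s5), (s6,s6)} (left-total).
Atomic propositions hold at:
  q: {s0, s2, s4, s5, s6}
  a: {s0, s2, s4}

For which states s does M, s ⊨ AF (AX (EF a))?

{s2, s4}

EF a: least fixpoint, start Z0 = {s0, s2, s4}, add states with some successor in Z. Z1 = {s0, s2, s3, s4}; fixed.
Sat(EF a) = {s0, s2, s3, s4}
Sat(AX (EF a)) = {s : every successor in {s0, s2, s3, s4}} = {s2, s4}
AF (AX (EF a)): least fixpoint, start Z0 = {s2, s4}, add states with every successor in Z. Already a fixed point.
Sat(AF (AX (EF a))) = {s2, s4}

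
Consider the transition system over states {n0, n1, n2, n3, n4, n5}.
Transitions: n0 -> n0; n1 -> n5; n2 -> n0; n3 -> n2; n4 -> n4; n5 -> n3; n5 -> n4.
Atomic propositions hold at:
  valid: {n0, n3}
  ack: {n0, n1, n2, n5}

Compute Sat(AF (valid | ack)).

Sat(valid | ack) = {n0, n1, n2, n3, n5}
AF (valid | ack): least fixpoint, start Z0 = {n0, n1, n2, n3, n5}, add states with every successor in Z. Already a fixed point.
Sat(AF (valid | ack)) = {n0, n1, n2, n3, n5}

{n0, n1, n2, n3, n5}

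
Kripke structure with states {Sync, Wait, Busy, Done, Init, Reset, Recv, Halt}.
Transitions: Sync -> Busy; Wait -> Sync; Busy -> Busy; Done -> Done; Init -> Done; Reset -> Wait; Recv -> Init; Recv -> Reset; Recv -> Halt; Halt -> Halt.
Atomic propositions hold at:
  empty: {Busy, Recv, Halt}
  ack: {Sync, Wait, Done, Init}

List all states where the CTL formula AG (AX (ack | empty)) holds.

Sat(ack | empty) = {Sync, Wait, Busy, Done, Init, Recv, Halt}
Sat(AX (ack | empty)) = {s : every successor in {Sync, Wait, Busy, Done, Init, Recv, Halt}} = {Sync, Wait, Busy, Done, Init, Reset, Halt}
AG (AX (ack | empty)): greatest fixpoint, start Z0 = {Sync, Wait, Busy, Done, Init, Reset, Halt}, keep only states in Sat with every successor in Z. Already a fixed point.
Sat(AG (AX (ack | empty))) = {Sync, Wait, Busy, Done, Init, Reset, Halt}

{Sync, Wait, Busy, Done, Init, Reset, Halt}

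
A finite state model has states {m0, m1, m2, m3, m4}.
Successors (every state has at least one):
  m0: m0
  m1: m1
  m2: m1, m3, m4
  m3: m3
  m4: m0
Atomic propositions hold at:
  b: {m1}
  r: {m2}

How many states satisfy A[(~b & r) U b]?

Sat(~b) = {m0, m2, m3, m4}
Sat(~b & r) = {m2}
A[(~b & r) U b]: least fixpoint, start Z0 = Sat(b) = {m1}, add states in Sat(~b & r) with every successor in Z. Already a fixed point.
Sat(A[(~b & r) U b]) = {m1}
|Sat(A[(~b & r) U b])| = |{m1}| = 1.

1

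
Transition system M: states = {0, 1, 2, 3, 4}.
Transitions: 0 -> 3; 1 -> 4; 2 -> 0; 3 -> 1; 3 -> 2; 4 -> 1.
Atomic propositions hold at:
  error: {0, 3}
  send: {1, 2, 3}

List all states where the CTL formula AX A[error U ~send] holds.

{1, 2}

Sat(~send) = {0, 4}
A[error U ~send]: least fixpoint, start Z0 = Sat(~send) = {0, 4}, add states in Sat(error) with every successor in Z. Already a fixed point.
Sat(A[error U ~send]) = {0, 4}
Sat(AX A[error U ~send]) = {s : every successor in {0, 4}} = {1, 2}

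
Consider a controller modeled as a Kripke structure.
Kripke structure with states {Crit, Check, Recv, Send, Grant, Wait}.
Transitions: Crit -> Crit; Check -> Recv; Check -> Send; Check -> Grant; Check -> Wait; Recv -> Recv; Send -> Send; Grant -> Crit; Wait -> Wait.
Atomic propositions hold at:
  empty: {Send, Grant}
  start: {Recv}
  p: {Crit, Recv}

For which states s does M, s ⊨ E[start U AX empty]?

{Send}

Sat(AX empty) = {s : every successor in {Send, Grant}} = {Send}
E[start U AX empty]: least fixpoint, start Z0 = Sat(AX empty) = {Send}, add states in Sat(start) with some successor in Z. Already a fixed point.
Sat(E[start U AX empty]) = {Send}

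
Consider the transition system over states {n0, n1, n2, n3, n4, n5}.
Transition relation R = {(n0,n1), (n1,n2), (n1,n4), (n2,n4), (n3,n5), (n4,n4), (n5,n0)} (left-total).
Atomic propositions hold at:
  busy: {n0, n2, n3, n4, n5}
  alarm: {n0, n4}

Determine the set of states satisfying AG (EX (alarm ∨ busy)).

{n1, n2, n4}

Sat(alarm ∨ busy) = {n0, n2, n3, n4, n5}
Sat(EX (alarm ∨ busy)) = {s : some successor in {n0, n2, n3, n4, n5}} = {n1, n2, n3, n4, n5}
AG (EX (alarm ∨ busy)): greatest fixpoint, start Z0 = {n1, n2, n3, n4, n5}, keep only states in Sat with every successor in Z. Z1 = {n1, n2, n3, n4}; Z2 = {n1, n2, n4}; fixed.
Sat(AG (EX (alarm ∨ busy))) = {n1, n2, n4}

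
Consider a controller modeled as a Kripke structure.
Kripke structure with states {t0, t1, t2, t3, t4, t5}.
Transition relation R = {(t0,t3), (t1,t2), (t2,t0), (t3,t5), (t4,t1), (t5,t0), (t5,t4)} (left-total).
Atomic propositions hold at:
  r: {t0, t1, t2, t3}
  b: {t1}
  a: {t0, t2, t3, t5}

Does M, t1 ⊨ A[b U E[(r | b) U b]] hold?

Sat(r | b) = {t0, t1, t2, t3}
E[(r | b) U b]: least fixpoint, start Z0 = Sat(b) = {t1}, add states in Sat(r | b) with some successor in Z. Already a fixed point.
Sat(E[(r | b) U b]) = {t1}
A[b U E[(r | b) U b]]: least fixpoint, start Z0 = Sat(E[(r | b) U b]) = {t1}, add states in Sat(b) with every successor in Z. Already a fixed point.
Sat(A[b U E[(r | b) U b]]) = {t1}
t1 ∈ Sat(A[b U E[(r | b) U b]]) = {t1}, so the formula holds at t1.

Yes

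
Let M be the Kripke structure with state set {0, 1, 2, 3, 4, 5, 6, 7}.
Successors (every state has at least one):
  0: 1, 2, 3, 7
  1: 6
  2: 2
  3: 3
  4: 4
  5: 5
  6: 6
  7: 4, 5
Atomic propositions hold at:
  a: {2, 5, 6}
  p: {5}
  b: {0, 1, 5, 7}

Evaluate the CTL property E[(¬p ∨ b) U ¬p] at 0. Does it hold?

Sat(¬p) = {0, 1, 2, 3, 4, 6, 7}
Sat(¬p ∨ b) = {0, 1, 2, 3, 4, 5, 6, 7}
E[(¬p ∨ b) U ¬p]: least fixpoint, start Z0 = Sat(¬p) = {0, 1, 2, 3, 4, 6, 7}, add states in Sat(¬p ∨ b) with some successor in Z. Already a fixed point.
Sat(E[(¬p ∨ b) U ¬p]) = {0, 1, 2, 3, 4, 6, 7}
0 ∈ Sat(E[(¬p ∨ b) U ¬p]) = {0, 1, 2, 3, 4, 6, 7}, so the formula holds at 0.

Yes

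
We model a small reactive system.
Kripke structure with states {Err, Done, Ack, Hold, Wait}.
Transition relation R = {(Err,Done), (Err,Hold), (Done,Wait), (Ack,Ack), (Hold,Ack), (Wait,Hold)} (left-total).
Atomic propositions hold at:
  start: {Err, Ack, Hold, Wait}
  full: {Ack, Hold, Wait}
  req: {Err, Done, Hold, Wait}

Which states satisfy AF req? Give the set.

AF req: least fixpoint, start Z0 = {Err, Done, Hold, Wait}, add states with every successor in Z. Already a fixed point.
Sat(AF req) = {Err, Done, Hold, Wait}

{Err, Done, Hold, Wait}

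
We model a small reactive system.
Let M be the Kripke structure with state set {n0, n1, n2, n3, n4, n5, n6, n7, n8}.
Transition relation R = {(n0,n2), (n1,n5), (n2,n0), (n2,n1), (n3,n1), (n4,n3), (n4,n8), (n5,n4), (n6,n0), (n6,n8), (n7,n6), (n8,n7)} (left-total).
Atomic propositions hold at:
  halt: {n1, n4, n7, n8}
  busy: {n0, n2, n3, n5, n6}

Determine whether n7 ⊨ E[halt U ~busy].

Sat(~busy) = {n1, n4, n7, n8}
E[halt U ~busy]: least fixpoint, start Z0 = Sat(~busy) = {n1, n4, n7, n8}, add states in Sat(halt) with some successor in Z. Already a fixed point.
Sat(E[halt U ~busy]) = {n1, n4, n7, n8}
n7 ∈ Sat(E[halt U ~busy]) = {n1, n4, n7, n8}, so the formula holds at n7.

Yes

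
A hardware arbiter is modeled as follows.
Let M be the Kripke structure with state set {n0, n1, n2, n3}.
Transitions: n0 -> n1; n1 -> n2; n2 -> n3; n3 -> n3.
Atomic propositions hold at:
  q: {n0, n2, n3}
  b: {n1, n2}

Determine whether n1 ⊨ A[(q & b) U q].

No

Sat(q & b) = {n2}
A[(q & b) U q]: least fixpoint, start Z0 = Sat(q) = {n0, n2, n3}, add states in Sat(q & b) with every successor in Z. Already a fixed point.
Sat(A[(q & b) U q]) = {n0, n2, n3}
n1 ∉ Sat(A[(q & b) U q]) = {n0, n2, n3}, so the formula does not hold at n1.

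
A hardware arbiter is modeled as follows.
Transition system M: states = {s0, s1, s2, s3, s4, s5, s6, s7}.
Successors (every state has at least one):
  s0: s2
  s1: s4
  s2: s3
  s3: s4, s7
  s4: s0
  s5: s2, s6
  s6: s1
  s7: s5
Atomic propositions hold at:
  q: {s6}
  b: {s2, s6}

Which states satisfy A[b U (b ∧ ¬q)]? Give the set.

Sat(¬q) = {s0, s1, s2, s3, s4, s5, s7}
Sat(b ∧ ¬q) = {s2}
A[b U (b ∧ ¬q)]: least fixpoint, start Z0 = Sat((b ∧ ¬q)) = {s2}, add states in Sat(b) with every successor in Z. Already a fixed point.
Sat(A[b U (b ∧ ¬q)]) = {s2}

{s2}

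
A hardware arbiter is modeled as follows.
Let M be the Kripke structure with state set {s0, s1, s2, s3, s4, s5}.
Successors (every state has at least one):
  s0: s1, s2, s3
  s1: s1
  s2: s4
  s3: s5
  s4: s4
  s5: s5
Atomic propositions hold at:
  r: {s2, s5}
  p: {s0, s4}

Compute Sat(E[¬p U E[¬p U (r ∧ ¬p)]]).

{s2, s3, s5}

Sat(¬p) = {s1, s2, s3, s5}
Sat(r ∧ ¬p) = {s2, s5}
E[¬p U (r ∧ ¬p)]: least fixpoint, start Z0 = Sat((r ∧ ¬p)) = {s2, s5}, add states in Sat(¬p) with some successor in Z. Z1 = {s2, s3, s5}; fixed.
Sat(E[¬p U (r ∧ ¬p)]) = {s2, s3, s5}
E[¬p U E[¬p U (r ∧ ¬p)]]: least fixpoint, start Z0 = Sat(E[¬p U (r ∧ ¬p)]) = {s2, s3, s5}, add states in Sat(¬p) with some successor in Z. Already a fixed point.
Sat(E[¬p U E[¬p U (r ∧ ¬p)]]) = {s2, s3, s5}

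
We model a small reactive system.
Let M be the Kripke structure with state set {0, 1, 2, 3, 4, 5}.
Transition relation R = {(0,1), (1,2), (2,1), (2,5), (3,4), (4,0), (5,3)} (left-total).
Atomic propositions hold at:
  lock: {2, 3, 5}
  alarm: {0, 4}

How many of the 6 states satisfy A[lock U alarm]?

4

A[lock U alarm]: least fixpoint, start Z0 = Sat(alarm) = {0, 4}, add states in Sat(lock) with every successor in Z. Z1 = {0, 3, 4}; Z2 = {0, 3, 4, 5}; fixed.
Sat(A[lock U alarm]) = {0, 3, 4, 5}
|Sat(A[lock U alarm])| = |{0, 3, 4, 5}| = 4.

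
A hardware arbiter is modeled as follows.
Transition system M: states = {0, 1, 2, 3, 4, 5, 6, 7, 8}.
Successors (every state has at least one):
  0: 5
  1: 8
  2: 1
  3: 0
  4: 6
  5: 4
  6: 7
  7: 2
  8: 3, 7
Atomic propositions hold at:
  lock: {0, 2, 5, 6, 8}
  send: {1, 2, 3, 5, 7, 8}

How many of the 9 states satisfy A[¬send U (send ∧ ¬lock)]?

5

Sat(¬send) = {0, 4, 6}
Sat(¬lock) = {1, 3, 4, 7}
Sat(send ∧ ¬lock) = {1, 3, 7}
A[¬send U (send ∧ ¬lock)]: least fixpoint, start Z0 = Sat((send ∧ ¬lock)) = {1, 3, 7}, add states in Sat(¬send) with every successor in Z. Z1 = {1, 3, 6, 7}; Z2 = {1, 3, 4, 6, 7}; fixed.
Sat(A[¬send U (send ∧ ¬lock)]) = {1, 3, 4, 6, 7}
|Sat(A[¬send U (send ∧ ¬lock)])| = |{1, 3, 4, 6, 7}| = 5.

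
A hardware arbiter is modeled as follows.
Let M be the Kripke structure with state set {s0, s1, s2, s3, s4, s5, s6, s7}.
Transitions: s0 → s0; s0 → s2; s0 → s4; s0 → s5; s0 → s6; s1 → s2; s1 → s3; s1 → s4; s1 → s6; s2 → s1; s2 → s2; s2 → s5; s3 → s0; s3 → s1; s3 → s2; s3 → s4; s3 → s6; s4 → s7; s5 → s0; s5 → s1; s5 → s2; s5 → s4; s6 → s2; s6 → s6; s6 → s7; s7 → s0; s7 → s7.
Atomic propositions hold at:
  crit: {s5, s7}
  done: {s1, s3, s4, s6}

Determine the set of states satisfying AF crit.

{s4, s5, s7}

AF crit: least fixpoint, start Z0 = {s5, s7}, add states with every successor in Z. Z1 = {s4, s5, s7}; fixed.
Sat(AF crit) = {s4, s5, s7}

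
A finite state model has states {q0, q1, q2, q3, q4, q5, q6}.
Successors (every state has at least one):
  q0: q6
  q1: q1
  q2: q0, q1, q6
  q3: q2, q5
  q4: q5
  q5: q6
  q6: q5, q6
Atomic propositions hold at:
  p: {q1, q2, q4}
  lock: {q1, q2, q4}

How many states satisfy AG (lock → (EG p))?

EG p: greatest fixpoint, start Z0 = {q1, q2, q4}, keep only states in Sat with some successor in Z. Z1 = {q1, q2}; fixed.
Sat(EG p) = {q1, q2}
Sat(lock → (EG p)) = {q0, q1, q2, q3, q5, q6}
AG (lock → (EG p)): greatest fixpoint, start Z0 = {q0, q1, q2, q3, q5, q6}, keep only states in Sat with every successor in Z. Already a fixed point.
Sat(AG (lock → (EG p))) = {q0, q1, q2, q3, q5, q6}
|Sat(AG (lock → (EG p)))| = |{q0, q1, q2, q3, q5, q6}| = 6.

6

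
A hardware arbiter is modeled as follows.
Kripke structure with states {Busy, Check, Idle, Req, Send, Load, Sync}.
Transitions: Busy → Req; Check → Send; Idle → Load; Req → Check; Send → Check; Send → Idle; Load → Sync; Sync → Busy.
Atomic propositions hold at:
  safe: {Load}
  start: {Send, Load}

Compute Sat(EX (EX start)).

Sat(EX start) = {s : some successor in {Send, Load}} = {Check, Idle}
Sat(EX (EX start)) = {s : some successor in {Check, Idle}} = {Req, Send}

{Req, Send}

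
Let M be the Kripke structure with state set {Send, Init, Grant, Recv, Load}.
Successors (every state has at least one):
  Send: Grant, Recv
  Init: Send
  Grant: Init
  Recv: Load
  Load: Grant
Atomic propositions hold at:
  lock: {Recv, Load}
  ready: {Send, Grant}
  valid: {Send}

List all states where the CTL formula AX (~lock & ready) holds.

Sat(~lock) = {Send, Init, Grant}
Sat(~lock & ready) = {Send, Grant}
Sat(AX (~lock & ready)) = {s : every successor in {Send, Grant}} = {Init, Load}

{Init, Load}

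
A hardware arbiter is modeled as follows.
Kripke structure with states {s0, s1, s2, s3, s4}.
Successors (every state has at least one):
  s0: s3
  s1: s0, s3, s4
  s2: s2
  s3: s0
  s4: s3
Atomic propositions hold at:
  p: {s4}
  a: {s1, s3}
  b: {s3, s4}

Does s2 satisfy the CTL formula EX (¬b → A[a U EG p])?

No

Sat(¬b) = {s0, s1, s2}
EG p: greatest fixpoint, start Z0 = {s4}, keep only states in Sat with some successor in Z. Z1 = ∅; fixed.
Sat(EG p) = ∅
A[a U EG p]: least fixpoint, start Z0 = Sat(EG p) = ∅, add states in Sat(a) with every successor in Z. Already a fixed point.
Sat(A[a U EG p]) = ∅
Sat(¬b → A[a U EG p]) = {s3, s4}
Sat(EX (¬b → A[a U EG p])) = {s : some successor in {s3, s4}} = {s0, s1, s4}
s2 ∉ Sat(EX (¬b → A[a U EG p])) = {s0, s1, s4}, so the formula does not hold at s2.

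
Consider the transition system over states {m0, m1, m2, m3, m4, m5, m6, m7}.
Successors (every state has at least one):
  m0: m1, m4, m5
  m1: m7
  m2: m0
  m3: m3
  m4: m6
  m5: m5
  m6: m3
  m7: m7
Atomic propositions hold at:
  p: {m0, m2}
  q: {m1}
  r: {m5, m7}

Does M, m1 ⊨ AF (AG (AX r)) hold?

Yes

Sat(AX r) = {s : every successor in {m5, m7}} = {m1, m5, m7}
AG (AX r): greatest fixpoint, start Z0 = {m1, m5, m7}, keep only states in Sat with every successor in Z. Already a fixed point.
Sat(AG (AX r)) = {m1, m5, m7}
AF (AG (AX r)): least fixpoint, start Z0 = {m1, m5, m7}, add states with every successor in Z. Already a fixed point.
Sat(AF (AG (AX r))) = {m1, m5, m7}
m1 ∈ Sat(AF (AG (AX r))) = {m1, m5, m7}, so the formula holds at m1.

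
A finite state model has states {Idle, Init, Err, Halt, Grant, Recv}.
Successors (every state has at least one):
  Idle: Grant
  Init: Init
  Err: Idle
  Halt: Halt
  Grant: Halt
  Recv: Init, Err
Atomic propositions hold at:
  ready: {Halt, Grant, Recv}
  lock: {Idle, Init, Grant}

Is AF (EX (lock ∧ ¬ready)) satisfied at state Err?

Sat(¬ready) = {Idle, Init, Err}
Sat(lock ∧ ¬ready) = {Idle, Init}
Sat(EX (lock ∧ ¬ready)) = {s : some successor in {Idle, Init}} = {Init, Err, Recv}
AF (EX (lock ∧ ¬ready)): least fixpoint, start Z0 = {Init, Err, Recv}, add states with every successor in Z. Already a fixed point.
Sat(AF (EX (lock ∧ ¬ready))) = {Init, Err, Recv}
Err ∈ Sat(AF (EX (lock ∧ ¬ready))) = {Init, Err, Recv}, so the formula holds at Err.

Yes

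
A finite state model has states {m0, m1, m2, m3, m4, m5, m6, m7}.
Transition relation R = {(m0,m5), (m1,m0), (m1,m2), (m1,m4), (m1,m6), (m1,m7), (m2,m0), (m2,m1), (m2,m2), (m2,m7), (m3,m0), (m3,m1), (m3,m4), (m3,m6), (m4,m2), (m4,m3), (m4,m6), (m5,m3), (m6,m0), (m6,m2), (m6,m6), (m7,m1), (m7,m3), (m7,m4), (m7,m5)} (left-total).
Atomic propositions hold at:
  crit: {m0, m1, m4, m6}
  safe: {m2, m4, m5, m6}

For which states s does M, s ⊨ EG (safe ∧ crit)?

{m4, m6}

Sat(safe ∧ crit) = {m4, m6}
EG (safe ∧ crit): greatest fixpoint, start Z0 = {m4, m6}, keep only states in Sat with some successor in Z. Already a fixed point.
Sat(EG (safe ∧ crit)) = {m4, m6}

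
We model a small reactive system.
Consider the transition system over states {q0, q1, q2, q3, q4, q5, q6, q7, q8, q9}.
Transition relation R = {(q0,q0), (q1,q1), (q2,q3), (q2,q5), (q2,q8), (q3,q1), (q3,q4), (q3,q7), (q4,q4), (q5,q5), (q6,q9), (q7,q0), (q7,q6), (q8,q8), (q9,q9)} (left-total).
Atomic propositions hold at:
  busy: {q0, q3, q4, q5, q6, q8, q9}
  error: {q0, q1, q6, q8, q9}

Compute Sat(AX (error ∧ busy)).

Sat(error ∧ busy) = {q0, q6, q8, q9}
Sat(AX (error ∧ busy)) = {s : every successor in {q0, q6, q8, q9}} = {q0, q6, q7, q8, q9}

{q0, q6, q7, q8, q9}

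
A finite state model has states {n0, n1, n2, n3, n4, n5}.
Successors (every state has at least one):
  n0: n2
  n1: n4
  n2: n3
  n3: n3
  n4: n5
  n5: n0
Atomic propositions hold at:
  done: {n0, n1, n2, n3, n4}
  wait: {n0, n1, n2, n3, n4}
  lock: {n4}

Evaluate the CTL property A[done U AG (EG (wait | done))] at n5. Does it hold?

No

Sat(wait | done) = {n0, n1, n2, n3, n4}
EG (wait | done): greatest fixpoint, start Z0 = {n0, n1, n2, n3, n4}, keep only states in Sat with some successor in Z. Z1 = {n0, n1, n2, n3}; Z2 = {n0, n2, n3}; fixed.
Sat(EG (wait | done)) = {n0, n2, n3}
AG (EG (wait | done)): greatest fixpoint, start Z0 = {n0, n2, n3}, keep only states in Sat with every successor in Z. Already a fixed point.
Sat(AG (EG (wait | done))) = {n0, n2, n3}
A[done U AG (EG (wait | done))]: least fixpoint, start Z0 = Sat(AG (EG (wait | done))) = {n0, n2, n3}, add states in Sat(done) with every successor in Z. Already a fixed point.
Sat(A[done U AG (EG (wait | done))]) = {n0, n2, n3}
n5 ∉ Sat(A[done U AG (EG (wait | done))]) = {n0, n2, n3}, so the formula does not hold at n5.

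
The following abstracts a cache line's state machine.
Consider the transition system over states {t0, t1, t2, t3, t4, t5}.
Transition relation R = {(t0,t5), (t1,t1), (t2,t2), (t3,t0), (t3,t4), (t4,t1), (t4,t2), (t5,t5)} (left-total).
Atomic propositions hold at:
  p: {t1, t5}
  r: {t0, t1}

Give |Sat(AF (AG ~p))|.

1

Sat(~p) = {t0, t2, t3, t4}
AG ~p: greatest fixpoint, start Z0 = {t0, t2, t3, t4}, keep only states in Sat with every successor in Z. Z1 = {t2, t3}; Z2 = {t2}; fixed.
Sat(AG ~p) = {t2}
AF (AG ~p): least fixpoint, start Z0 = {t2}, add states with every successor in Z. Already a fixed point.
Sat(AF (AG ~p)) = {t2}
|Sat(AF (AG ~p))| = |{t2}| = 1.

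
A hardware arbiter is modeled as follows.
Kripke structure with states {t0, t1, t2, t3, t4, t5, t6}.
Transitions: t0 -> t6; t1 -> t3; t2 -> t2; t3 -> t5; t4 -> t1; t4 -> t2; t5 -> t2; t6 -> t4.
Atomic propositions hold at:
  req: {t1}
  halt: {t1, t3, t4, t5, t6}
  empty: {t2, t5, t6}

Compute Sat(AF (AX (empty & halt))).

{t0, t1, t3}

Sat(empty & halt) = {t5, t6}
Sat(AX (empty & halt)) = {s : every successor in {t5, t6}} = {t0, t3}
AF (AX (empty & halt)): least fixpoint, start Z0 = {t0, t3}, add states with every successor in Z. Z1 = {t0, t1, t3}; fixed.
Sat(AF (AX (empty & halt))) = {t0, t1, t3}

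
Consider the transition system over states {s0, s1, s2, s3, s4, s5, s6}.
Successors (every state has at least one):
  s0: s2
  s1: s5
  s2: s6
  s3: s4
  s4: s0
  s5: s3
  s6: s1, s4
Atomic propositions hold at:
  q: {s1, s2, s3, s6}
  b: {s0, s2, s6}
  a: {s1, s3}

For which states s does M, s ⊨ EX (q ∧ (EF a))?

EF a: least fixpoint, start Z0 = {s1, s3}, add states with some successor in Z. Z1 = {s1, s3, s5, s6}; Z2 = {s1, s2, s3, s5, s6}; Z3 = {s0, s1, s2, s3, s5, s6}; Z4 = {s0, s1, s2, s3, s4, s5, s6}; fixed.
Sat(EF a) = {s0, s1, s2, s3, s4, s5, s6}
Sat(q ∧ (EF a)) = {s1, s2, s3, s6}
Sat(EX (q ∧ (EF a))) = {s : some successor in {s1, s2, s3, s6}} = {s0, s2, s5, s6}

{s0, s2, s5, s6}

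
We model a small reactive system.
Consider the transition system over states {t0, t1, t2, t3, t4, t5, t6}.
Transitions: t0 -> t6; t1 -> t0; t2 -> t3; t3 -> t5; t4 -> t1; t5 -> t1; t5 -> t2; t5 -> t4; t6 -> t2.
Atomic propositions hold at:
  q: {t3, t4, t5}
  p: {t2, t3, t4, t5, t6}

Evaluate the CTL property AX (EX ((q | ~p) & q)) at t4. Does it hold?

No

Sat(~p) = {t0, t1}
Sat(q | ~p) = {t0, t1, t3, t4, t5}
Sat((q | ~p) & q) = {t3, t4, t5}
Sat(EX ((q | ~p) & q)) = {s : some successor in {t3, t4, t5}} = {t2, t3, t5}
Sat(AX (EX ((q | ~p) & q))) = {s : every successor in {t2, t3, t5}} = {t2, t3, t6}
t4 ∉ Sat(AX (EX ((q | ~p) & q))) = {t2, t3, t6}, so the formula does not hold at t4.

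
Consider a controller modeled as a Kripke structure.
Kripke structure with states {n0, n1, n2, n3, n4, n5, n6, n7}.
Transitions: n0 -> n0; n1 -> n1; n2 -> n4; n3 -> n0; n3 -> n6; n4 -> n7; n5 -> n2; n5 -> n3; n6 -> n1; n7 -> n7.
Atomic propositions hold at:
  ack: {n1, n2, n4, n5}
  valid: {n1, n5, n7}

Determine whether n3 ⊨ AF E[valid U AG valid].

AG valid: greatest fixpoint, start Z0 = {n1, n5, n7}, keep only states in Sat with every successor in Z. Z1 = {n1, n7}; fixed.
Sat(AG valid) = {n1, n7}
E[valid U AG valid]: least fixpoint, start Z0 = Sat(AG valid) = {n1, n7}, add states in Sat(valid) with some successor in Z. Already a fixed point.
Sat(E[valid U AG valid]) = {n1, n7}
AF E[valid U AG valid]: least fixpoint, start Z0 = {n1, n7}, add states with every successor in Z. Z1 = {n1, n4, n6, n7}; Z2 = {n1, n2, n4, n6, n7}; fixed.
Sat(AF E[valid U AG valid]) = {n1, n2, n4, n6, n7}
n3 ∉ Sat(AF E[valid U AG valid]) = {n1, n2, n4, n6, n7}, so the formula does not hold at n3.

No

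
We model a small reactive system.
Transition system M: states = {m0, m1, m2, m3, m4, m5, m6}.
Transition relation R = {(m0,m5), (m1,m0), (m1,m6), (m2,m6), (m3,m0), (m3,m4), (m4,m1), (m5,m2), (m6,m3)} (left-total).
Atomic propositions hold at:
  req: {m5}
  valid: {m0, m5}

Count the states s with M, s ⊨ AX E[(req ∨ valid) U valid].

1

Sat(req ∨ valid) = {m0, m5}
E[(req ∨ valid) U valid]: least fixpoint, start Z0 = Sat(valid) = {m0, m5}, add states in Sat(req ∨ valid) with some successor in Z. Already a fixed point.
Sat(E[(req ∨ valid) U valid]) = {m0, m5}
Sat(AX E[(req ∨ valid) U valid]) = {s : every successor in {m0, m5}} = {m0}
|Sat(AX E[(req ∨ valid) U valid])| = |{m0}| = 1.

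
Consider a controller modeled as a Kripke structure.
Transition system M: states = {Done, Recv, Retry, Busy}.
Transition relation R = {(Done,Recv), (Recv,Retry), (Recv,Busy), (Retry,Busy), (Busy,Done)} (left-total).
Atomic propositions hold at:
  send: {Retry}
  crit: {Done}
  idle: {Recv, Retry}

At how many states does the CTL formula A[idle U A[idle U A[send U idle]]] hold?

A[send U idle]: least fixpoint, start Z0 = Sat(idle) = {Recv, Retry}, add states in Sat(send) with every successor in Z. Already a fixed point.
Sat(A[send U idle]) = {Recv, Retry}
A[idle U A[send U idle]]: least fixpoint, start Z0 = Sat(A[send U idle]) = {Recv, Retry}, add states in Sat(idle) with every successor in Z. Already a fixed point.
Sat(A[idle U A[send U idle]]) = {Recv, Retry}
A[idle U A[idle U A[send U idle]]]: least fixpoint, start Z0 = Sat(A[idle U A[send U idle]]) = {Recv, Retry}, add states in Sat(idle) with every successor in Z. Already a fixed point.
Sat(A[idle U A[idle U A[send U idle]]]) = {Recv, Retry}
|Sat(A[idle U A[idle U A[send U idle]]])| = |{Recv, Retry}| = 2.

2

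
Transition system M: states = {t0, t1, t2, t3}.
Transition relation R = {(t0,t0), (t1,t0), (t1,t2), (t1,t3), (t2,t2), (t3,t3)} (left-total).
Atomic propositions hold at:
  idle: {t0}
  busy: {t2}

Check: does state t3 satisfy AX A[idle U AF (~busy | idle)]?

Yes

Sat(~busy) = {t0, t1, t3}
Sat(~busy | idle) = {t0, t1, t3}
AF (~busy | idle): least fixpoint, start Z0 = {t0, t1, t3}, add states with every successor in Z. Already a fixed point.
Sat(AF (~busy | idle)) = {t0, t1, t3}
A[idle U AF (~busy | idle)]: least fixpoint, start Z0 = Sat(AF (~busy | idle)) = {t0, t1, t3}, add states in Sat(idle) with every successor in Z. Already a fixed point.
Sat(A[idle U AF (~busy | idle)]) = {t0, t1, t3}
Sat(AX A[idle U AF (~busy | idle)]) = {s : every successor in {t0, t1, t3}} = {t0, t3}
t3 ∈ Sat(AX A[idle U AF (~busy | idle)]) = {t0, t3}, so the formula holds at t3.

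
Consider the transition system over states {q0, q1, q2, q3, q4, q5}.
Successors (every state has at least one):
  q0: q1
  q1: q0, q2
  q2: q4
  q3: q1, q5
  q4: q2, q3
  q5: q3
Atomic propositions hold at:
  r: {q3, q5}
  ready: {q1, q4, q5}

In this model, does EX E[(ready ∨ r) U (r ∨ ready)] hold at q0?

Yes

Sat(ready ∨ r) = {q1, q3, q4, q5}
Sat(r ∨ ready) = {q1, q3, q4, q5}
E[(ready ∨ r) U (r ∨ ready)]: least fixpoint, start Z0 = Sat((r ∨ ready)) = {q1, q3, q4, q5}, add states in Sat(ready ∨ r) with some successor in Z. Already a fixed point.
Sat(E[(ready ∨ r) U (r ∨ ready)]) = {q1, q3, q4, q5}
Sat(EX E[(ready ∨ r) U (r ∨ ready)]) = {s : some successor in {q1, q3, q4, q5}} = {q0, q2, q3, q4, q5}
q0 ∈ Sat(EX E[(ready ∨ r) U (r ∨ ready)]) = {q0, q2, q3, q4, q5}, so the formula holds at q0.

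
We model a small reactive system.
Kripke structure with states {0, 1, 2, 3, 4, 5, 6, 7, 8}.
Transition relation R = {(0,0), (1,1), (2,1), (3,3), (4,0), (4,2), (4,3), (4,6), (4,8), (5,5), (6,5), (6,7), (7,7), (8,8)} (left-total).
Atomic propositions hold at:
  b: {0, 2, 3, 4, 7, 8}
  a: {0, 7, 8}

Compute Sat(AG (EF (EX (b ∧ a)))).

Sat(b ∧ a) = {0, 7, 8}
Sat(EX (b ∧ a)) = {s : some successor in {0, 7, 8}} = {0, 4, 6, 7, 8}
EF (EX (b ∧ a)): least fixpoint, start Z0 = {0, 4, 6, 7, 8}, add states with some successor in Z. Already a fixed point.
Sat(EF (EX (b ∧ a))) = {0, 4, 6, 7, 8}
AG (EF (EX (b ∧ a))): greatest fixpoint, start Z0 = {0, 4, 6, 7, 8}, keep only states in Sat with every successor in Z. Z1 = {0, 7, 8}; fixed.
Sat(AG (EF (EX (b ∧ a)))) = {0, 7, 8}

{0, 7, 8}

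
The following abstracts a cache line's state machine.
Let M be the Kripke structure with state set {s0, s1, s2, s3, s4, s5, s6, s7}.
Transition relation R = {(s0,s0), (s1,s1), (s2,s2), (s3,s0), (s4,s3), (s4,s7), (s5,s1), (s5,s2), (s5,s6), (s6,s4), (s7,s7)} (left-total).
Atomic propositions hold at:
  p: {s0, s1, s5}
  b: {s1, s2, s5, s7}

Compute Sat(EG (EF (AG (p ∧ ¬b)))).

{s0, s3, s4, s5, s6}

Sat(¬b) = {s0, s3, s4, s6}
Sat(p ∧ ¬b) = {s0}
AG (p ∧ ¬b): greatest fixpoint, start Z0 = {s0}, keep only states in Sat with every successor in Z. Already a fixed point.
Sat(AG (p ∧ ¬b)) = {s0}
EF (AG (p ∧ ¬b)): least fixpoint, start Z0 = {s0}, add states with some successor in Z. Z1 = {s0, s3}; Z2 = {s0, s3, s4}; Z3 = {s0, s3, s4, s6}; Z4 = {s0, s3, s4, s5, s6}; fixed.
Sat(EF (AG (p ∧ ¬b))) = {s0, s3, s4, s5, s6}
EG (EF (AG (p ∧ ¬b))): greatest fixpoint, start Z0 = {s0, s3, s4, s5, s6}, keep only states in Sat with some successor in Z. Already a fixed point.
Sat(EG (EF (AG (p ∧ ¬b)))) = {s0, s3, s4, s5, s6}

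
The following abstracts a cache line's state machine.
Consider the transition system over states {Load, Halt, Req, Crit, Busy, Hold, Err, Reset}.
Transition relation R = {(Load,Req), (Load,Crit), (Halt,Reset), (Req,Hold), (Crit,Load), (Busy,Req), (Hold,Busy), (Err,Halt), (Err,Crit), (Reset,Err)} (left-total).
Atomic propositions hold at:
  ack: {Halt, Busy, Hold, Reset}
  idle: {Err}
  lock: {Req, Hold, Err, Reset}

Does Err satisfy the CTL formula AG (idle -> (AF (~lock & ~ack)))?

No

Sat(~lock) = {Load, Halt, Crit, Busy}
Sat(~ack) = {Load, Req, Crit, Err}
Sat(~lock & ~ack) = {Load, Crit}
AF (~lock & ~ack): least fixpoint, start Z0 = {Load, Crit}, add states with every successor in Z. Already a fixed point.
Sat(AF (~lock & ~ack)) = {Load, Crit}
Sat(idle -> (AF (~lock & ~ack))) = {Load, Halt, Req, Crit, Busy, Hold, Reset}
AG (idle -> (AF (~lock & ~ack))): greatest fixpoint, start Z0 = {Load, Halt, Req, Crit, Busy, Hold, Reset}, keep only states in Sat with every successor in Z. Z1 = {Load, Halt, Req, Crit, Busy, Hold}; Z2 = {Load, Req, Crit, Busy, Hold}; fixed.
Sat(AG (idle -> (AF (~lock & ~ack)))) = {Load, Req, Crit, Busy, Hold}
Err ∉ Sat(AG (idle -> (AF (~lock & ~ack)))) = {Load, Req, Crit, Busy, Hold}, so the formula does not hold at Err.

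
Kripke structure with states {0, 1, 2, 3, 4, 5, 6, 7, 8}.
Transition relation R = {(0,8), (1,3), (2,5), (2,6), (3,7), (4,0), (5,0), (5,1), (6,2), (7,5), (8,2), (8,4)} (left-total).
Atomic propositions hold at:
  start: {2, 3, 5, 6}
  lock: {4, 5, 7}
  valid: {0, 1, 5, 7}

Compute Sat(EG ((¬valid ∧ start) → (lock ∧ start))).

{0, 4, 5, 7, 8}

Sat(¬valid) = {2, 3, 4, 6, 8}
Sat(¬valid ∧ start) = {2, 3, 6}
Sat(lock ∧ start) = {5}
Sat((¬valid ∧ start) → (lock ∧ start)) = {0, 1, 4, 5, 7, 8}
EG ((¬valid ∧ start) → (lock ∧ start)): greatest fixpoint, start Z0 = {0, 1, 4, 5, 7, 8}, keep only states in Sat with some successor in Z. Z1 = {0, 4, 5, 7, 8}; fixed.
Sat(EG ((¬valid ∧ start) → (lock ∧ start))) = {0, 4, 5, 7, 8}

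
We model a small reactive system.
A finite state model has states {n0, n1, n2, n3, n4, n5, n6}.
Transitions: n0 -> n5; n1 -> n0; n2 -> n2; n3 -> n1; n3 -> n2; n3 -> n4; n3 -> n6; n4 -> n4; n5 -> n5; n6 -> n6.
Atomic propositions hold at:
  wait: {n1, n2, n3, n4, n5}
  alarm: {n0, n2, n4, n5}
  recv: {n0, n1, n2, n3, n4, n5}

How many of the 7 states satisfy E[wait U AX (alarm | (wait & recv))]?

6

Sat(wait & recv) = {n1, n2, n3, n4, n5}
Sat(alarm | (wait & recv)) = {n0, n1, n2, n3, n4, n5}
Sat(AX (alarm | (wait & recv))) = {s : every successor in {n0, n1, n2, n3, n4, n5}} = {n0, n1, n2, n4, n5}
E[wait U AX (alarm | (wait & recv))]: least fixpoint, start Z0 = Sat(AX (alarm | (wait & recv))) = {n0, n1, n2, n4, n5}, add states in Sat(wait) with some successor in Z. Z1 = {n0, n1, n2, n3, n4, n5}; fixed.
Sat(E[wait U AX (alarm | (wait & recv))]) = {n0, n1, n2, n3, n4, n5}
|Sat(E[wait U AX (alarm | (wait & recv))])| = |{n0, n1, n2, n3, n4, n5}| = 6.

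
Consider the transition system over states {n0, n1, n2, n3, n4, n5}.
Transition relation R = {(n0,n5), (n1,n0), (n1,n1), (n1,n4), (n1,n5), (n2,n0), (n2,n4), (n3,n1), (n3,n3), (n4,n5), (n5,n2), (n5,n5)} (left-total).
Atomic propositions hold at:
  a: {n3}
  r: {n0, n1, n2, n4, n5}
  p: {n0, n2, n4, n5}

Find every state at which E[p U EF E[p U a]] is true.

E[p U a]: least fixpoint, start Z0 = Sat(a) = {n3}, add states in Sat(p) with some successor in Z. Already a fixed point.
Sat(E[p U a]) = {n3}
EF E[p U a]: least fixpoint, start Z0 = {n3}, add states with some successor in Z. Already a fixed point.
Sat(EF E[p U a]) = {n3}
E[p U EF E[p U a]]: least fixpoint, start Z0 = Sat(EF E[p U a]) = {n3}, add states in Sat(p) with some successor in Z. Already a fixed point.
Sat(E[p U EF E[p U a]]) = {n3}

{n3}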